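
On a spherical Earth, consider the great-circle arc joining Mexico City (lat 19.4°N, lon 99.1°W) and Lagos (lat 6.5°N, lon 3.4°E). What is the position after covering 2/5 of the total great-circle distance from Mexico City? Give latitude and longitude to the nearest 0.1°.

≈ lat 21.4°N, lon 56.6°W

Write both endpoints as unit vectors p₁, p₂ with components (cos φ cos λ, cos φ sin λ, sin φ).
The central angle between the endpoints is δ = arccos(p₁·p₂) ≈ 1.737 rad (99.5°).
Interpolate at f = 2/5 with slerp weights a = sin((1−f)δ)/sin δ ≈ 0.875, b = sin(fδ)/sin δ ≈ 0.649.
p = a·p₁ + b·p₂ ≈ (0.513, -0.777, 0.364); φ = arcsin(p_z) ≈ 21.36°, λ = atan2(p_y, p_x) ≈ -56.56°.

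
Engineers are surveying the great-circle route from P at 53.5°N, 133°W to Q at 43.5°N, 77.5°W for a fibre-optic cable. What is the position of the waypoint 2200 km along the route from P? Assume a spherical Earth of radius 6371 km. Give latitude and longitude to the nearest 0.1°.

≈ 51.5°N, 100.4°W

Convert each endpoint to a unit vector on the sphere (x = cos φ cos λ, y = cos φ sin λ, z = sin φ).
The central angle between the endpoints is δ = arccos(p₁·p₂) ≈ 0.647 rad (37.1°). The total great-circle distance is δ·R ≈ 0.647 × 6371 ≈ 4124 km, so the target fraction is f = 2200/4124 ≈ 0.533.
Interpolate at f ≈ 0.533 with slerp weights a = sin((1−f)δ)/sin δ ≈ 0.493, b = sin(fδ)/sin δ ≈ 0.561.
p = a·p₁ + b·p₂ ≈ (-0.112, -0.612, 0.783); φ = arcsin(p_z) ≈ 51.52°, λ = atan2(p_y, p_x) ≈ -100.36°.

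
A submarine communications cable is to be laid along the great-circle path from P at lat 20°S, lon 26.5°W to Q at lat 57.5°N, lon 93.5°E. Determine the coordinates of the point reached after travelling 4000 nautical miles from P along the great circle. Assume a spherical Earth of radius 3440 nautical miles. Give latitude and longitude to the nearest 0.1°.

Convert each endpoint to a unit vector on the sphere (x = cos φ cos λ, y = cos φ sin λ, z = sin φ).
The central angle between the endpoints is δ = arccos(p₁·p₂) ≈ 2.142 rad (122.7°). The total great-circle distance is δ·R ≈ 2.142 × 3440 ≈ 7370 nmi, so the target fraction is f = 4000/7370 ≈ 0.543.
Interpolate at f ≈ 0.543 with slerp weights a = sin((1−f)δ)/sin δ ≈ 0.987, b = sin(fδ)/sin δ ≈ 1.091.
p = a·p₁ + b·p₂ ≈ (0.794, 0.171, 0.583); φ = arcsin(p_z) ≈ 35.65°, λ = atan2(p_y, p_x) ≈ 12.18°.

≈ lat 35.6°N, lon 12.2°E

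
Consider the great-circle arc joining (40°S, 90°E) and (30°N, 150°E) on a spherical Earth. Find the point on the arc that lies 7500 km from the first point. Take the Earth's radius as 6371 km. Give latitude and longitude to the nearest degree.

≈ (13°N, 135°E)

Convert each endpoint to a unit vector on the sphere (x = cos φ cos λ, y = cos φ sin λ, z = sin φ).
The central angle between the endpoints is δ = arccos(p₁·p₂) ≈ 1.560 rad (89.4°). The total great-circle distance is δ·R ≈ 1.560 × 6371 ≈ 9942 km, so the target fraction is f = 7500/9942 ≈ 0.754.
Interpolate at f ≈ 0.754 with slerp weights a = sin((1−f)δ)/sin δ ≈ 0.374, b = sin(fδ)/sin δ ≈ 0.924.
p = a·p₁ + b·p₂ ≈ (-0.693, 0.686, 0.221); φ = arcsin(p_z) ≈ 12.79°, λ = atan2(p_y, p_x) ≈ 135.26°.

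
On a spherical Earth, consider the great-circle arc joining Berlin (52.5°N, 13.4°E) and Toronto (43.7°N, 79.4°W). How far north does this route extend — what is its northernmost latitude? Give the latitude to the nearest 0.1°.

The great circle lies in the plane with unit normal n̂ = (p₁ × p₂)/|p₁ × p₂|.
Here n̂_z ≈ -0.517; the vertex latitude is φ_max = arccos|n̂_z| ≈ 58.9°.
Check via Clairaut: cos φ_max = |cos φ₁| · sin C = cos(52.5°)·sin(58.1°) ≈ 0.517, again giving ≈ 58.9°.

≈ 58.9°N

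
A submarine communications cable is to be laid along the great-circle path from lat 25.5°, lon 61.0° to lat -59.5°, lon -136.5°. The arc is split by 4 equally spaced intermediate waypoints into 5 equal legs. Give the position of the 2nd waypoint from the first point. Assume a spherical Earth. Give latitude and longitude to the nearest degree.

Write both endpoints as unit vectors p₁, p₂ with components (cos φ cos λ, cos φ sin λ, sin φ).
The central angle between the endpoints is δ = arccos(p₁·p₂) ≈ 2.511 rad (143.9°).
Interpolate at f = 2/5 with slerp weights a = sin((1−f)δ)/sin δ ≈ 1.693, b = sin(fδ)/sin δ ≈ 1.432.
p = a·p₁ + b·p₂ ≈ (0.214, 0.836, -0.505); φ = arcsin(p_z) ≈ -30.31°, λ = atan2(p_y, p_x) ≈ 75.66°.

≈ lat -30°, lon 76°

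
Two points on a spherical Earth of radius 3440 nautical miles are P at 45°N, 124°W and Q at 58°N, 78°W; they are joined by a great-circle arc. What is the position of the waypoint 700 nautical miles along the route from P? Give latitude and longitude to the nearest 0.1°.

≈ 52.0°N, 109.8°W

Convert each endpoint to a unit vector on the sphere (x = cos φ cos λ, y = cos φ sin λ, z = sin φ).
The central angle between the endpoints is δ = arccos(p₁·p₂) ≈ 0.536 rad (30.7°). The total great-circle distance is δ·R ≈ 0.536 × 3440 ≈ 1843 nmi, so the target fraction is f = 700/1843 ≈ 0.380.
Interpolate at f ≈ 0.380 with slerp weights a = sin((1−f)δ)/sin δ ≈ 0.639, b = sin(fδ)/sin δ ≈ 0.396.
p = a·p₁ + b·p₂ ≈ (-0.209, -0.580, 0.788); φ = arcsin(p_z) ≈ 51.96°, λ = atan2(p_y, p_x) ≈ -109.82°.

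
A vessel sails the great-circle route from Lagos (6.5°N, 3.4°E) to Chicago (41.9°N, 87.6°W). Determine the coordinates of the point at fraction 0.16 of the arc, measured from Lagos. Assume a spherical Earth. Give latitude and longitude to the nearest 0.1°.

Convert each endpoint to a unit vector on the sphere (x = cos φ cos λ, y = cos φ sin λ, z = sin φ).
The central angle between the endpoints is δ = arccos(p₁·p₂) ≈ 1.508 rad (86.4°).
Interpolate at f = 0.16 with slerp weights a = sin((1−f)δ)/sin δ ≈ 0.956, b = sin(fδ)/sin δ ≈ 0.239.
p = a·p₁ + b·p₂ ≈ (0.956, -0.122, 0.268); φ = arcsin(p_z) ≈ 15.55°, λ = atan2(p_y, p_x) ≈ -7.26°.

≈ 15.6°N, 7.3°W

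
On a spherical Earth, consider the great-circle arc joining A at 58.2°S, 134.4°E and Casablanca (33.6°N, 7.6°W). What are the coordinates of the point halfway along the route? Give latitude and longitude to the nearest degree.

Write both endpoints as unit vectors p₁, p₂ with components (cos φ cos λ, cos φ sin λ, sin φ).
The central angle between the endpoints is δ = arccos(p₁·p₂) ≈ 2.526 rad (144.7°).
Interpolate at f = 1/2 with slerp weights a = sin((1−f)δ)/sin δ ≈ 1.649, b = sin(fδ)/sin δ ≈ 1.649.
p = a·p₁ + b·p₂ ≈ (0.754, 0.439, -0.489); φ = arcsin(p_z) ≈ -29.28°, λ = atan2(p_y, p_x) ≈ 30.24°.

≈ 29°S, 30°E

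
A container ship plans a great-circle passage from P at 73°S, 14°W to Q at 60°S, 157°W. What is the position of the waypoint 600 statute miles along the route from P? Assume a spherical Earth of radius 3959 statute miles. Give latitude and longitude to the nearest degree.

Write both endpoints as unit vectors p₁, p₂ with components (cos φ cos λ, cos φ sin λ, sin φ).
The central angle between the endpoints is δ = arccos(p₁·p₂) ≈ 0.779 rad (44.6°). The total great-circle distance is δ·R ≈ 0.779 × 3959 ≈ 3085 mi, so the target fraction is f = 600/3085 ≈ 0.194.
Interpolate at f ≈ 0.194 with slerp weights a = sin((1−f)δ)/sin δ ≈ 0.836, b = sin(fδ)/sin δ ≈ 0.215.
p = a·p₁ + b·p₂ ≈ (0.138, -0.101, -0.985); φ = arcsin(p_z) ≈ -80.14°, λ = atan2(p_y, p_x) ≈ -36.18°.

≈ 80°S, 36°W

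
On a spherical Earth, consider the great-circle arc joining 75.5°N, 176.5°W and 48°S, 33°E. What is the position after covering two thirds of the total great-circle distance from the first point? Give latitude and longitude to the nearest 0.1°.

≈ 1.1°N, 43.9°E

Convert each endpoint to a unit vector on the sphere (x = cos φ cos λ, y = cos φ sin λ, z = sin φ).
The central angle between the endpoints is δ = arccos(p₁·p₂) ≈ 2.617 rad (149.9°).
Interpolate at f = 2/3 with slerp weights a = sin((1−f)δ)/sin δ ≈ 1.528, b = sin(fδ)/sin δ ≈ 1.965.
p = a·p₁ + b·p₂ ≈ (0.721, 0.693, 0.019); φ = arcsin(p_z) ≈ 1.07°, λ = atan2(p_y, p_x) ≈ 43.86°.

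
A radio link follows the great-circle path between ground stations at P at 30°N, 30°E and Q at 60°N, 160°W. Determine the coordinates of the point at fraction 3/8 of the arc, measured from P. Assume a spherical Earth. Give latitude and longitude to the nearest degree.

Convert each endpoint to a unit vector on the sphere (x = cos φ cos λ, y = cos φ sin λ, z = sin φ).
The central angle between the endpoints is δ = arccos(p₁·p₂) ≈ 1.564 rad (89.6°).
Interpolate at f = 3/8 with slerp weights a = sin((1−f)δ)/sin δ ≈ 0.829, b = sin(fδ)/sin δ ≈ 0.554.
p = a·p₁ + b·p₂ ≈ (0.362, 0.264, 0.894); φ = arcsin(p_z) ≈ 63.38°, λ = atan2(p_y, p_x) ≈ 36.16°.

≈ 63°N, 36°E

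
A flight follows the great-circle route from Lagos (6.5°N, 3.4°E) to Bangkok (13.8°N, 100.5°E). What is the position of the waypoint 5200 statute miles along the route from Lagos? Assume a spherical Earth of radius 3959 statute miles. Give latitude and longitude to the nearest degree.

≈ 16°N, 80°E

The haversine formula gives a central angle δ ≈ 1.663 rad (95.3°) between the endpoints. The total great-circle distance is δ·R ≈ 1.663 × 3959 ≈ 6585 mi, so the target fraction is f = 5200/6585 ≈ 0.790.
Interpolate at f ≈ 0.790 with slerp weights a = sin((1−f)δ)/sin δ ≈ 0.344, b = sin(fδ)/sin δ ≈ 0.971.
p = a·p₁ + b·p₂ ≈ (0.169, 0.948, 0.271); φ = arcsin(p_z) ≈ 15.70°, λ = atan2(p_y, p_x) ≈ 79.86°.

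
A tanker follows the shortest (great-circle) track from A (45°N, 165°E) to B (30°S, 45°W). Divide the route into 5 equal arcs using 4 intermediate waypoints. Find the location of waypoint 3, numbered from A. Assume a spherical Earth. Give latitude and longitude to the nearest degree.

≈ (15°N, 88°W)

Write both endpoints as unit vectors p₁, p₂ with components (cos φ cos λ, cos φ sin λ, sin φ).
The central angle between the endpoints is δ = arccos(p₁·p₂) ≈ 2.655 rad (152.1°).
Interpolate at f = 3/5 with slerp weights a = sin((1−f)δ)/sin δ ≈ 1.867, b = sin(fδ)/sin δ ≈ 2.138.
p = a·p₁ + b·p₂ ≈ (0.034, -0.967, 0.252); φ = arcsin(p_z) ≈ 14.57°, λ = atan2(p_y, p_x) ≈ -88.01°.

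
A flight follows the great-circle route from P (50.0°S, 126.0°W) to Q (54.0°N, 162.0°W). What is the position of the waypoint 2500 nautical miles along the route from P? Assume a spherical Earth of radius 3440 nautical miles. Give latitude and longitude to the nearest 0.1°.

From cos δ = sin φ₁ sin φ₂ + cos φ₁ cos φ₂ cos Δλ, the central angle is δ ≈ 1.890 rad (108.3°). The total great-circle distance is δ·R ≈ 1.890 × 3440 ≈ 6503 nmi, so the target fraction is f = 2500/6503 ≈ 0.384.
Interpolate at f ≈ 0.384 with slerp weights a = sin((1−f)δ)/sin δ ≈ 0.967, b = sin(fδ)/sin δ ≈ 0.700.
p = a·p₁ + b·p₂ ≈ (-0.757, -0.630, -0.175); φ = arcsin(p_z) ≈ -10.06°, λ = atan2(p_y, p_x) ≈ -140.22°.

≈ (10.1°S, 140.2°W)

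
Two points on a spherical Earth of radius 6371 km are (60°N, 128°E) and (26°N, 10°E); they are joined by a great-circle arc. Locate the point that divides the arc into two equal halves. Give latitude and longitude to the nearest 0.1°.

The haversine formula gives a central angle δ ≈ 1.401 rad (80.3°) between the endpoints.
Interpolate at f = 1/2 with slerp weights a = sin((1−f)δ)/sin δ ≈ 0.654, b = sin(fδ)/sin δ ≈ 0.654.
p = a·p₁ + b·p₂ ≈ (0.378, 0.360, 0.853); φ = arcsin(p_z) ≈ 58.56°, λ = atan2(p_y, p_x) ≈ 43.62°.

≈ (58.6°N, 43.6°E)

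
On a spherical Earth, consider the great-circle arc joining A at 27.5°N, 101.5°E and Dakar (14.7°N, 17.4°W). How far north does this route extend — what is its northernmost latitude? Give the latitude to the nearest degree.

The great circle lies in the plane with unit normal n̂ = (p₁ × p₂)/|p₁ × p₂|.
Here n̂_z ≈ -0.787; the vertex latitude is φ_max = arccos|n̂_z| ≈ 38.1°.
Check via Clairaut: cos φ_max = |cos φ₁| · sin C = cos(27.5°)·sin(62.5°) ≈ 0.787, again giving ≈ 38.1°.

≈ 38°N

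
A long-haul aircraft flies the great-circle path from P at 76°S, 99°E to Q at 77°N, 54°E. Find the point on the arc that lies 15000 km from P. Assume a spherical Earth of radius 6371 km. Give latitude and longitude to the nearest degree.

From cos δ = sin φ₁ sin φ₂ + cos φ₁ cos φ₂ cos Δλ, the central angle is δ ≈ 2.707 rad (155.1°). The total great-circle distance is δ·R ≈ 2.707 × 6371 ≈ 17245 km, so the target fraction is f = 15000/17245 ≈ 0.870.
Interpolate at f ≈ 0.870 with slerp weights a = sin((1−f)δ)/sin δ ≈ 0.819, b = sin(fδ)/sin δ ≈ 1.682.
p = a·p₁ + b·p₂ ≈ (0.191, 0.502, 0.844); φ = arcsin(p_z) ≈ 57.52°, λ = atan2(p_y, p_x) ≈ 69.13°.

≈ 58°N, 69°E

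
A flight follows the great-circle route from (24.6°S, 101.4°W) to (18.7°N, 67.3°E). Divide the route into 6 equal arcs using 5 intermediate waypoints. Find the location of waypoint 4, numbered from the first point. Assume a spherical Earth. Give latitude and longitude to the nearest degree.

Convert each endpoint to a unit vector on the sphere (x = cos φ cos λ, y = cos φ sin λ, z = sin φ).
The central angle between the endpoints is δ = arccos(p₁·p₂) ≈ 2.931 rad (168.0°).
Interpolate at f = 4/6 with slerp weights a = sin((1−f)δ)/sin δ ≈ 3.974, b = sin(fδ)/sin δ ≈ 4.446.
p = a·p₁ + b·p₂ ≈ (0.911, 0.343, -0.229); φ = arcsin(p_z) ≈ -13.23°, λ = atan2(p_y, p_x) ≈ 20.63°.

≈ (13°S, 21°E)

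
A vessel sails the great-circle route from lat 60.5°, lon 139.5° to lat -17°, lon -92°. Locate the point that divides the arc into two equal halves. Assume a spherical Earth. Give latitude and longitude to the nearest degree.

≈ lat 37°, lon -123°

From cos δ = sin φ₁ sin φ₂ + cos φ₁ cos φ₂ cos Δλ, the central angle is δ ≈ 2.150 rad (123.2°).
Interpolate at f = 1/2 with slerp weights a = sin((1−f)δ)/sin δ ≈ 1.051, b = sin(fδ)/sin δ ≈ 1.051.
p = a·p₁ + b·p₂ ≈ (-0.429, -0.669, 0.608); φ = arcsin(p_z) ≈ 37.42°, λ = atan2(p_y, p_x) ≈ -122.67°.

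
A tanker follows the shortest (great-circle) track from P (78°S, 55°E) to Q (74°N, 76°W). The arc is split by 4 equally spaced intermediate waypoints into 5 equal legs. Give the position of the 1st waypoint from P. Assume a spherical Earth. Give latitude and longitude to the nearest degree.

Write both endpoints as unit vectors p₁, p₂ with components (cos φ cos λ, cos φ sin λ, sin φ).
The central angle between the endpoints is δ = arccos(p₁·p₂) ≈ 2.931 rad (167.9°).
Interpolate at f = 1/5 with slerp weights a = sin((1−f)δ)/sin δ ≈ 3.418, b = sin(fδ)/sin δ ≈ 2.643.
p = a·p₁ + b·p₂ ≈ (0.584, -0.125, -0.802); φ = arcsin(p_z) ≈ -53.35°, λ = atan2(p_y, p_x) ≈ -12.07°.

≈ (53°S, 12°W)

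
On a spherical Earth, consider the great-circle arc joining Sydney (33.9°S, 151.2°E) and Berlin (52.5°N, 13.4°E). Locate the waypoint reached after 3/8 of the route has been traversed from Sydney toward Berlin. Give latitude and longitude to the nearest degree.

≈ 9°N, 116°E

Convert each endpoint to a unit vector on the sphere (x = cos φ cos λ, y = cos φ sin λ, z = sin φ).
The central angle between the endpoints is δ = arccos(p₁·p₂) ≈ 2.527 rad (144.8°).
Interpolate at f = 3/8 with slerp weights a = sin((1−f)δ)/sin δ ≈ 1.733, b = sin(fδ)/sin δ ≈ 1.407.
p = a·p₁ + b·p₂ ≈ (-0.427, 0.892, 0.150); φ = arcsin(p_z) ≈ 8.62°, λ = atan2(p_y, p_x) ≈ 115.60°.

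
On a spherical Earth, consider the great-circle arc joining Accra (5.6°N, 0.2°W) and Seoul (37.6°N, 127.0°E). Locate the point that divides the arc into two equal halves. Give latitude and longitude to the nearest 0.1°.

Convert each endpoint to a unit vector on the sphere (x = cos φ cos λ, y = cos φ sin λ, z = sin φ).
The central angle between the endpoints is δ = arccos(p₁·p₂) ≈ 2.001 rad (114.7°).
Interpolate at f = 1/2 with slerp weights a = sin((1−f)δ)/sin δ ≈ 0.926, b = sin(fδ)/sin δ ≈ 0.926.
p = a·p₁ + b·p₂ ≈ (0.480, 0.583, 0.656); φ = arcsin(p_z) ≈ 40.96°, λ = atan2(p_y, p_x) ≈ 50.52°.

≈ (41.0°N, 50.5°E)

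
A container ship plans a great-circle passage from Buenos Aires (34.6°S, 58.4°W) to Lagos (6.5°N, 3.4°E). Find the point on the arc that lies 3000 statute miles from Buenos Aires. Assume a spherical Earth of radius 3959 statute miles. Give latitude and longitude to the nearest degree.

≈ 11°S, 18°W

Write both endpoints as unit vectors p₁, p₂ with components (cos φ cos λ, cos φ sin λ, sin φ).
The central angle between the endpoints is δ = arccos(p₁·p₂) ≈ 1.243 rad (71.2°). The total great-circle distance is δ·R ≈ 1.243 × 3959 ≈ 4920 mi, so the target fraction is f = 3000/4920 ≈ 0.610.
Interpolate at f ≈ 0.610 with slerp weights a = sin((1−f)δ)/sin δ ≈ 0.492, b = sin(fδ)/sin δ ≈ 0.726.
p = a·p₁ + b·p₂ ≈ (0.932, -0.302, -0.197); φ = arcsin(p_z) ≈ -11.39°, λ = atan2(p_y, p_x) ≈ -17.97°.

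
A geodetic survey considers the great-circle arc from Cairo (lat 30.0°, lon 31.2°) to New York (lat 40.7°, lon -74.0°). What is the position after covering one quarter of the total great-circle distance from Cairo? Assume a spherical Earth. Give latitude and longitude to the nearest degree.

≈ lat 42°, lon 11°

Write both endpoints as unit vectors p₁, p₂ with components (cos φ cos λ, cos φ sin λ, sin φ).
The central angle between the endpoints is δ = arccos(p₁·p₂) ≈ 1.416 rad (81.1°).
Interpolate at f = 1/4 with slerp weights a = sin((1−f)δ)/sin δ ≈ 0.884, b = sin(fδ)/sin δ ≈ 0.351.
p = a·p₁ + b·p₂ ≈ (0.728, 0.141, 0.671); φ = arcsin(p_z) ≈ 42.13°, λ = atan2(p_y, p_x) ≈ 10.95°.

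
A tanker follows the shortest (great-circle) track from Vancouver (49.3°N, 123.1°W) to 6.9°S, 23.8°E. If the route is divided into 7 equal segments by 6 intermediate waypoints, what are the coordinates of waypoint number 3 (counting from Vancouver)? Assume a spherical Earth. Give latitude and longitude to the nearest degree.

Write both endpoints as unit vectors p₁, p₂ with components (cos φ cos λ, cos φ sin λ, sin φ).
The central angle between the endpoints is δ = arccos(p₁·p₂) ≈ 2.257 rad (129.3°).
Interpolate at f = 3/7 with slerp weights a = sin((1−f)δ)/sin δ ≈ 1.242, b = sin(fδ)/sin δ ≈ 1.064.
p = a·p₁ + b·p₂ ≈ (0.524, -0.252, 0.813); φ = arcsin(p_z) ≈ 54.43°, λ = atan2(p_y, p_x) ≈ -25.67°.

≈ 54°N, 26°W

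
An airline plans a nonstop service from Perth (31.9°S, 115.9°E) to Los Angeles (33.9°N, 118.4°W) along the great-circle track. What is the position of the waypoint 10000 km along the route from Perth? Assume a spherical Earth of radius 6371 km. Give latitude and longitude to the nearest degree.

Convert each endpoint to a unit vector on the sphere (x = cos φ cos λ, y = cos φ sin λ, z = sin φ).
The central angle between the endpoints is δ = arccos(p₁·p₂) ≈ 2.355 rad (134.9°). The total great-circle distance is δ·R ≈ 2.355 × 6371 ≈ 15001 km, so the target fraction is f = 10000/15001 ≈ 0.667.
Interpolate at f ≈ 0.667 with slerp weights a = sin((1−f)δ)/sin δ ≈ 0.998, b = sin(fδ)/sin δ ≈ 1.412.
p = a·p₁ + b·p₂ ≈ (-0.927, -0.269, 0.260); φ = arcsin(p_z) ≈ 15.08°, λ = atan2(p_y, p_x) ≈ -163.84°.

≈ 15°N, 164°W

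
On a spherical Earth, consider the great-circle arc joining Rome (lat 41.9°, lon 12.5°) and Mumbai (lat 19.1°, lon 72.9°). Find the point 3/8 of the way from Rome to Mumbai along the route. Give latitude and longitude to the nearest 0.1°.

≈ lat 37.0°, lon 38.8°

Convert each endpoint to a unit vector on the sphere (x = cos φ cos λ, y = cos φ sin λ, z = sin φ).
The central angle between the endpoints is δ = arccos(p₁·p₂) ≈ 0.969 rad (55.5°).
Interpolate at f = 3/8 with slerp weights a = sin((1−f)δ)/sin δ ≈ 0.691, b = sin(fδ)/sin δ ≈ 0.431.
p = a·p₁ + b·p₂ ≈ (0.622, 0.501, 0.602); φ = arcsin(p_z) ≈ 37.04°, λ = atan2(p_y, p_x) ≈ 38.85°.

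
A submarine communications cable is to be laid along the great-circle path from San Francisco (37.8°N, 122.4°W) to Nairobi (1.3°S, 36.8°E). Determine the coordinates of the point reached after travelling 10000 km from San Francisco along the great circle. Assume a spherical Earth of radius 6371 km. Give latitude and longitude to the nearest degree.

Write both endpoints as unit vectors p₁, p₂ with components (cos φ cos λ, cos φ sin λ, sin φ).
The central angle between the endpoints is δ = arccos(p₁·p₂) ≈ 2.422 rad (138.8°). The total great-circle distance is δ·R ≈ 2.422 × 6371 ≈ 15433 km, so the target fraction is f = 10000/15433 ≈ 0.648.
Interpolate at f ≈ 0.648 with slerp weights a = sin((1−f)δ)/sin δ ≈ 1.143, b = sin(fδ)/sin δ ≈ 1.518.
p = a·p₁ + b·p₂ ≈ (0.731, 0.146, 0.666); φ = arcsin(p_z) ≈ 41.78°, λ = atan2(p_y, p_x) ≈ 11.32°.

≈ 42°N, 11°E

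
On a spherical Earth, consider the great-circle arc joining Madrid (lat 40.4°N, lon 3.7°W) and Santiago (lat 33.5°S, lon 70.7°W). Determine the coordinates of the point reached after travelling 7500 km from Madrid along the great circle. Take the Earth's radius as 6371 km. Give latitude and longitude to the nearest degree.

Convert each endpoint to a unit vector on the sphere (x = cos φ cos λ, y = cos φ sin λ, z = sin φ).
The central angle between the endpoints is δ = arccos(p₁·p₂) ≈ 1.681 rad (96.3°). The total great-circle distance is δ·R ≈ 1.681 × 6371 ≈ 10707 km, so the target fraction is f = 7500/10707 ≈ 0.700.
Interpolate at f ≈ 0.700 with slerp weights a = sin((1−f)δ)/sin δ ≈ 0.485, b = sin(fδ)/sin δ ≈ 0.929.
p = a·p₁ + b·p₂ ≈ (0.625, -0.755, -0.198); φ = arcsin(p_z) ≈ -11.44°, λ = atan2(p_y, p_x) ≈ -50.39°.

≈ lat 11°S, lon 50°W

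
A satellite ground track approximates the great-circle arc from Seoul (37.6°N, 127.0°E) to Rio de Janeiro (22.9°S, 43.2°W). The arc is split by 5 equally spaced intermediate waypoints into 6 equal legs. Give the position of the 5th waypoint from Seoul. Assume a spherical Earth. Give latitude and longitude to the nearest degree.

≈ 2°N, 31°W

Convert each endpoint to a unit vector on the sphere (x = cos φ cos λ, y = cos φ sin λ, z = sin φ).
The central angle between the endpoints is δ = arccos(p₁·p₂) ≈ 2.846 rad (163.1°).
Interpolate at f = 5/6 with slerp weights a = sin((1−f)δ)/sin δ ≈ 1.568, b = sin(fδ)/sin δ ≈ 2.389.
p = a·p₁ + b·p₂ ≈ (0.857, -0.515, 0.027); φ = arcsin(p_z) ≈ 1.54°, λ = atan2(p_y, p_x) ≈ -30.99°.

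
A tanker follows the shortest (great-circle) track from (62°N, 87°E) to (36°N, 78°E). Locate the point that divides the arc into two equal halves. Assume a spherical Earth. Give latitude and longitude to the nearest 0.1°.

Convert each endpoint to a unit vector on the sphere (x = cos φ cos λ, y = cos φ sin λ, z = sin φ).
The central angle between the endpoints is δ = arccos(p₁·p₂) ≈ 0.464 rad (26.6°).
Interpolate at f = 1/2 with slerp weights a = sin((1−f)δ)/sin δ ≈ 0.514, b = sin(fδ)/sin δ ≈ 0.514.
p = a·p₁ + b·p₂ ≈ (0.099, 0.647, 0.756); φ = arcsin(p_z) ≈ 49.08°, λ = atan2(p_y, p_x) ≈ 81.30°.

≈ (49.1°N, 81.3°E)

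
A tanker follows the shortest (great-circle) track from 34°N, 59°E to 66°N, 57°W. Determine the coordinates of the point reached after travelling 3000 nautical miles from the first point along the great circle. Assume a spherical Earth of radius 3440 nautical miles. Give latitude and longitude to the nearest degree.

≈ 71°N, 6°W

Convert each endpoint to a unit vector on the sphere (x = cos φ cos λ, y = cos φ sin λ, z = sin φ).
The central angle between the endpoints is δ = arccos(p₁·p₂) ≈ 1.199 rad (68.7°). The total great-circle distance is δ·R ≈ 1.199 × 3440 ≈ 4126 nmi, so the target fraction is f = 3000/4126 ≈ 0.727.
Interpolate at f ≈ 0.727 with slerp weights a = sin((1−f)δ)/sin δ ≈ 0.345, b = sin(fδ)/sin δ ≈ 0.822.
p = a·p₁ + b·p₂ ≈ (0.329, -0.035, 0.944); φ = arcsin(p_z) ≈ 70.66°, λ = atan2(p_y, p_x) ≈ -6.10°.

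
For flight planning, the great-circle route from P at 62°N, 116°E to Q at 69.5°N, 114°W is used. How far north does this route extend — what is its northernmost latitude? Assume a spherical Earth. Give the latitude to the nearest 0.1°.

≈ 79.5°N

The great circle lies in the plane with unit normal n̂ = (p₁ × p₂)/|p₁ × p₂|.
Here n̂_z ≈ +0.182; the vertex latitude is φ_max = arccos|n̂_z| ≈ 79.5°.
Check via Clairaut: cos φ_max = |cos φ₁| · sin C = cos(62.0°)·sin(22.8°) ≈ 0.182, again giving ≈ 79.5°.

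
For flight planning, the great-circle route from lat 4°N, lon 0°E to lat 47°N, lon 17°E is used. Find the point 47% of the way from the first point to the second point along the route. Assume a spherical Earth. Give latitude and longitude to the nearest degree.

≈ lat 24°N, lon 6°E

Write both endpoints as unit vectors p₁, p₂ with components (cos φ cos λ, cos φ sin λ, sin φ).
The central angle between the endpoints is δ = arccos(p₁·p₂) ≈ 0.793 rad (45.4°).
Interpolate at f = 0.47 with slerp weights a = sin((1−f)δ)/sin δ ≈ 0.573, b = sin(fδ)/sin δ ≈ 0.511.
p = a·p₁ + b·p₂ ≈ (0.905, 0.102, 0.414); φ = arcsin(p_z) ≈ 24.44°, λ = atan2(p_y, p_x) ≈ 6.43°.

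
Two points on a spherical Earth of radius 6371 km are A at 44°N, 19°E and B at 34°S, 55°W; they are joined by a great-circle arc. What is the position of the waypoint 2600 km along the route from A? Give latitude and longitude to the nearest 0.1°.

Write both endpoints as unit vectors p₁, p₂ with components (cos φ cos λ, cos φ sin λ, sin φ).
The central angle between the endpoints is δ = arccos(p₁·p₂) ≈ 1.797 rad (102.9°). The total great-circle distance is δ·R ≈ 1.797 × 6371 ≈ 11447 km, so the target fraction is f = 2600/11447 ≈ 0.227.
Interpolate at f ≈ 0.227 with slerp weights a = sin((1−f)δ)/sin δ ≈ 1.009, b = sin(fδ)/sin δ ≈ 0.407.
p = a·p₁ + b·p₂ ≈ (0.880, -0.040, 0.473); φ = arcsin(p_z) ≈ 28.25°, λ = atan2(p_y, p_x) ≈ -2.62°.

≈ 28.2°N, 2.6°W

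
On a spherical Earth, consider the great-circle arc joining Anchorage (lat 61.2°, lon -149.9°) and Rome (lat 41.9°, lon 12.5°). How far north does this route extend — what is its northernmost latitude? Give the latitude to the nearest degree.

≈ 84°

The great circle lies in the plane with unit normal n̂ = (p₁ × p₂)/|p₁ × p₂|.
Here n̂_z ≈ +0.112; the vertex latitude is φ_max = arccos|n̂_z| ≈ 83.6°.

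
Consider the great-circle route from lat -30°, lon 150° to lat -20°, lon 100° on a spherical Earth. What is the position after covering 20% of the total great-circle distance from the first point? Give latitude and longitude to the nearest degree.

From cos δ = sin φ₁ sin φ₂ + cos φ₁ cos φ₂ cos Δλ, the central angle is δ ≈ 0.804 rad (46.0°).
Interpolate at f = 0.20 with slerp weights a = sin((1−f)δ)/sin δ ≈ 0.833, b = sin(fδ)/sin δ ≈ 0.222.
p = a·p₁ + b·p₂ ≈ (-0.661, 0.566, -0.492); φ = arcsin(p_z) ≈ -29.50°, λ = atan2(p_y, p_x) ≈ 139.41°.

≈ lat -30°, lon 139°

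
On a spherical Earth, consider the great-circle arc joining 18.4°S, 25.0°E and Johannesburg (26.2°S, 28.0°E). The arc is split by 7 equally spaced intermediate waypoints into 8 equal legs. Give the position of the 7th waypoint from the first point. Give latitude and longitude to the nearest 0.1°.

≈ 25.2°S, 27.6°E

The haversine formula gives a central angle δ ≈ 0.144 rad (8.3°) between the endpoints.
Interpolate at f = 7/8 with slerp weights a = sin((1−f)δ)/sin δ ≈ 0.125, b = sin(fδ)/sin δ ≈ 0.876.
p = a·p₁ + b·p₂ ≈ (0.802, 0.419, -0.426); φ = arcsin(p_z) ≈ -25.23°, λ = atan2(p_y, p_x) ≈ 27.61°.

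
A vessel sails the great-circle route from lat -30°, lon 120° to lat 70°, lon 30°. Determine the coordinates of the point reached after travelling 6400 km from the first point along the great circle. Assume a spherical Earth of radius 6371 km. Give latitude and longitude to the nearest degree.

≈ lat 24°, lon 99°

Convert each endpoint to a unit vector on the sphere (x = cos φ cos λ, y = cos φ sin λ, z = sin φ).
The central angle between the endpoints is δ = arccos(p₁·p₂) ≈ 2.060 rad (118.0°). The total great-circle distance is δ·R ≈ 2.060 × 6371 ≈ 13124 km, so the target fraction is f = 6400/13124 ≈ 0.488.
Interpolate at f ≈ 0.488 with slerp weights a = sin((1−f)δ)/sin δ ≈ 0.986, b = sin(fδ)/sin δ ≈ 0.956.
p = a·p₁ + b·p₂ ≈ (-0.144, 0.903, 0.406); φ = arcsin(p_z) ≈ 23.92°, λ = atan2(p_y, p_x) ≈ 99.04°.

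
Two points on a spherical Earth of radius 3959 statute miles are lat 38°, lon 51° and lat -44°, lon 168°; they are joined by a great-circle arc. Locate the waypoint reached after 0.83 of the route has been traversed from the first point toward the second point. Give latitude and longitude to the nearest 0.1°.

Convert each endpoint to a unit vector on the sphere (x = cos φ cos λ, y = cos φ sin λ, z = sin φ).
The central angle between the endpoints is δ = arccos(p₁·p₂) ≈ 2.325 rad (133.2°).
Interpolate at f = 0.83 with slerp weights a = sin((1−f)δ)/sin δ ≈ 0.529, b = sin(fδ)/sin δ ≈ 1.285.
p = a·p₁ + b·p₂ ≈ (-0.642, 0.516, -0.567); φ = arcsin(p_z) ≈ -34.55°, λ = atan2(p_y, p_x) ≈ 141.22°.

≈ lat -34.6°, lon 141.2°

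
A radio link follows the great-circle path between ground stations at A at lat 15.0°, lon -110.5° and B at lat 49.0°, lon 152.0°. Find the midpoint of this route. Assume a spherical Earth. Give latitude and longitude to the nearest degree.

≈ lat 43°, lon -147°

Write both endpoints as unit vectors p₁, p₂ with components (cos φ cos λ, cos φ sin λ, sin φ).
The central angle between the endpoints is δ = arccos(p₁·p₂) ≈ 1.458 rad (83.5°).
Interpolate at f = 1/2 with slerp weights a = sin((1−f)δ)/sin δ ≈ 0.670, b = sin(fδ)/sin δ ≈ 0.670.
p = a·p₁ + b·p₂ ≈ (-0.615, -0.400, 0.679); φ = arcsin(p_z) ≈ 42.80°, λ = atan2(p_y, p_x) ≈ -146.96°.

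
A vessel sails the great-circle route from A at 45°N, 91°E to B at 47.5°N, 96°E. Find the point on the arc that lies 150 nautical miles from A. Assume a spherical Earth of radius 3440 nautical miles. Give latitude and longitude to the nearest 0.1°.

≈ 46.5°N, 93.9°E

Convert each endpoint to a unit vector on the sphere (x = cos φ cos λ, y = cos φ sin λ, z = sin φ).
The central angle between the endpoints is δ = arccos(p₁·p₂) ≈ 0.074 rad (4.3°). The total great-circle distance is δ·R ≈ 0.074 × 3440 ≈ 256 nmi, so the target fraction is f = 150/256 ≈ 0.586.
Interpolate at f ≈ 0.586 with slerp weights a = sin((1−f)δ)/sin δ ≈ 0.415, b = sin(fδ)/sin δ ≈ 0.586.
p = a·p₁ + b·p₂ ≈ (-0.047, 0.687, 0.725); φ = arcsin(p_z) ≈ 46.49°, λ = atan2(p_y, p_x) ≈ 93.87°.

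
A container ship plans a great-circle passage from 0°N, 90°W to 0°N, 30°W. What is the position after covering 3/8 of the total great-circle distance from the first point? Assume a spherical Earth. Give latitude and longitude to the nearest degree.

Write both endpoints as unit vectors p₁, p₂ with components (cos φ cos λ, cos φ sin λ, sin φ).
The central angle between the endpoints is δ = arccos(p₁·p₂) ≈ 1.047 rad (60.0°).
Interpolate at f = 3/8 with slerp weights a = sin((1−f)δ)/sin δ ≈ 0.703, b = sin(fδ)/sin δ ≈ 0.442.
p = a·p₁ + b·p₂ ≈ (0.383, -0.924, 0.000); φ = arcsin(p_z) ≈ 0.00°, λ = atan2(p_y, p_x) ≈ -67.50°.

≈ 0°N, 68°W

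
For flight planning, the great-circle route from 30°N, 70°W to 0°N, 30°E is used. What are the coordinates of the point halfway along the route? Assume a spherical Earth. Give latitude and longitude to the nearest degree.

The haversine formula gives a central angle δ ≈ 1.722 rad (98.6°) between the endpoints.
Interpolate at f = 1/2 with slerp weights a = sin((1−f)δ)/sin δ ≈ 0.767, b = sin(fδ)/sin δ ≈ 0.767.
p = a·p₁ + b·p₂ ≈ (0.892, -0.241, 0.384); φ = arcsin(p_z) ≈ 22.55°, λ = atan2(p_y, p_x) ≈ -15.11°.

≈ 23°N, 15°W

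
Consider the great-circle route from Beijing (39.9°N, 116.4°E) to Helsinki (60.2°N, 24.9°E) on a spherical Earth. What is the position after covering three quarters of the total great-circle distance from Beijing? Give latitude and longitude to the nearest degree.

≈ (63°N, 54°E)

From cos δ = sin φ₁ sin φ₂ + cos φ₁ cos φ₂ cos Δλ, the central angle is δ ≈ 0.992 rad (56.9°).
Interpolate at f = 3/4 with slerp weights a = sin((1−f)δ)/sin δ ≈ 0.293, b = sin(fδ)/sin δ ≈ 0.809.
p = a·p₁ + b·p₂ ≈ (0.265, 0.371, 0.890); φ = arcsin(p_z) ≈ 62.90°, λ = atan2(p_y, p_x) ≈ 54.48°.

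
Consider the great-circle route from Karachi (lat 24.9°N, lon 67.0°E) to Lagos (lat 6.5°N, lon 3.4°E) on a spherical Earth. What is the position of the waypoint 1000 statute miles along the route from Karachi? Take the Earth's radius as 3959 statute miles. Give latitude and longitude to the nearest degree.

≈ lat 23°N, lon 51°E

Convert each endpoint to a unit vector on the sphere (x = cos φ cos λ, y = cos φ sin λ, z = sin φ).
The central angle between the endpoints is δ = arccos(p₁·p₂) ≈ 1.106 rad (63.4°). The total great-circle distance is δ·R ≈ 1.106 × 3959 ≈ 4378 mi, so the target fraction is f = 1000/4378 ≈ 0.228.
Interpolate at f ≈ 0.228 with slerp weights a = sin((1−f)δ)/sin δ ≈ 0.843, b = sin(fδ)/sin δ ≈ 0.280.
p = a·p₁ + b·p₂ ≈ (0.576, 0.720, 0.387); φ = arcsin(p_z) ≈ 22.74°, λ = atan2(p_y, p_x) ≈ 51.35°.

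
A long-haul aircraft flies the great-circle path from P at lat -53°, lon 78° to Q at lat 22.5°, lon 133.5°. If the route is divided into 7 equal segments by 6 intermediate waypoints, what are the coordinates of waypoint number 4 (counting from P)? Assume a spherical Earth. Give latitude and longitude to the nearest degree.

≈ lat -11°, lon 115°

Write both endpoints as unit vectors p₁, p₂ with components (cos φ cos λ, cos φ sin λ, sin φ).
The central angle between the endpoints is δ = arccos(p₁·p₂) ≈ 1.561 rad (89.5°).
Interpolate at f = 4/7 with slerp weights a = sin((1−f)δ)/sin δ ≈ 0.620, b = sin(fδ)/sin δ ≈ 0.779.
p = a·p₁ + b·p₂ ≈ (-0.417, 0.887, -0.198); φ = arcsin(p_z) ≈ -11.39°, λ = atan2(p_y, p_x) ≈ 115.21°.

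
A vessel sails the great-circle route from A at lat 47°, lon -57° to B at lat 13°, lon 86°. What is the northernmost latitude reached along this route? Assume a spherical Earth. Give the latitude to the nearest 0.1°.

The great circle lies in the plane with unit normal n̂ = (p₁ × p₂)/|p₁ × p₂|.
Here n̂_z ≈ +0.430; the vertex latitude is φ_max = arccos|n̂_z| ≈ 64.5°.
Check via Clairaut: cos φ_max = |cos φ₁| · sin C = cos(47.0°)·sin(39.1°) ≈ 0.430, again giving ≈ 64.5°.

≈ 64.5°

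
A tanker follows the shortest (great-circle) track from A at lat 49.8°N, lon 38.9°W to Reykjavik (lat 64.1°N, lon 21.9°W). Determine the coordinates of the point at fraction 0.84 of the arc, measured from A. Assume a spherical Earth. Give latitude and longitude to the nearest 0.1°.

≈ lat 62.0°N, lon 25.6°W

Convert each endpoint to a unit vector on the sphere (x = cos φ cos λ, y = cos φ sin λ, z = sin φ).
The central angle between the endpoints is δ = arccos(p₁·p₂) ≈ 0.295 rad (16.9°).
Interpolate at f = 0.84 with slerp weights a = sin((1−f)δ)/sin δ ≈ 0.162, b = sin(fδ)/sin δ ≈ 0.844.
p = a·p₁ + b·p₂ ≈ (0.423, -0.203, 0.883); φ = arcsin(p_z) ≈ 61.99°, λ = atan2(p_y, p_x) ≈ -25.64°.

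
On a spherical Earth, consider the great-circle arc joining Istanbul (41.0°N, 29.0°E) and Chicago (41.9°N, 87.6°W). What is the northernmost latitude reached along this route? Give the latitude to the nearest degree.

The great circle lies in the plane with unit normal n̂ = (p₁ × p₂)/|p₁ × p₂|.
Here n̂_z ≈ -0.511; the vertex latitude is φ_max = arccos|n̂_z| ≈ 59.3°.
Check via Clairaut: cos φ_max = |cos φ₁| · sin C = cos(41.0°)·sin(42.6°) ≈ 0.511, again giving ≈ 59.3°.

≈ 59°N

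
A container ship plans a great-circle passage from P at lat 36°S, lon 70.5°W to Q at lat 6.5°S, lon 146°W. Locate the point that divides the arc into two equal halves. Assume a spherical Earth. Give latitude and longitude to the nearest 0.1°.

Convert each endpoint to a unit vector on the sphere (x = cos φ cos λ, y = cos φ sin λ, z = sin φ).
The central angle between the endpoints is δ = arccos(p₁·p₂) ≈ 1.300 rad (74.5°).
Interpolate at f = 1/2 with slerp weights a = sin((1−f)δ)/sin δ ≈ 0.628, b = sin(fδ)/sin δ ≈ 0.628.
p = a·p₁ + b·p₂ ≈ (-0.348, -0.828, -0.440); φ = arcsin(p_z) ≈ -26.12°, λ = atan2(p_y, p_x) ≈ -112.78°.

≈ lat 26.1°S, lon 112.8°W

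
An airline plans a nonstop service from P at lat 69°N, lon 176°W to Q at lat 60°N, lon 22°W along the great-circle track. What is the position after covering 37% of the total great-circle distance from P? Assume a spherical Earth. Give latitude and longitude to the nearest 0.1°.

The haversine formula gives a central angle δ ≈ 0.867 rad (49.7°) between the endpoints.
Interpolate at f = 0.37 with slerp weights a = sin((1−f)δ)/sin δ ≈ 0.681, b = sin(fδ)/sin δ ≈ 0.414.
p = a·p₁ + b·p₂ ≈ (-0.052, -0.094, 0.994); φ = arcsin(p_z) ≈ 83.81°, λ = atan2(p_y, p_x) ≈ -118.75°.

≈ lat 83.8°N, lon 118.8°W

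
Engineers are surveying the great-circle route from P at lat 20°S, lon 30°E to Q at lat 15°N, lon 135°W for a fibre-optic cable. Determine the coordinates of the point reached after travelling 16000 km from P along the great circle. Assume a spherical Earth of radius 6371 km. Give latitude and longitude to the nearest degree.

Write both endpoints as unit vectors p₁, p₂ with components (cos φ cos λ, cos φ sin λ, sin φ).
The central angle between the endpoints is δ = arccos(p₁·p₂) ≈ 2.877 rad (164.9°). The total great-circle distance is δ·R ≈ 2.877 × 6371 ≈ 18331 km, so the target fraction is f = 16000/18331 ≈ 0.873.
Interpolate at f ≈ 0.873 with slerp weights a = sin((1−f)δ)/sin δ ≈ 1.369, b = sin(fδ)/sin δ ≈ 2.256.
p = a·p₁ + b·p₂ ≈ (-0.426, -0.897, 0.115); φ = arcsin(p_z) ≈ 6.63°, λ = atan2(p_y, p_x) ≈ -115.41°.

≈ lat 7°N, lon 115°W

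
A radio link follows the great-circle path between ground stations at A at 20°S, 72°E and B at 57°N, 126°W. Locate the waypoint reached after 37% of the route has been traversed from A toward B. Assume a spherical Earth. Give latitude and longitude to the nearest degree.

≈ 30°N, 86°E

From cos δ = sin φ₁ sin φ₂ + cos φ₁ cos φ₂ cos Δλ, the central angle is δ ≈ 2.455 rad (140.7°).
Interpolate at f = 0.37 with slerp weights a = sin((1−f)δ)/sin δ ≈ 1.578, b = sin(fδ)/sin δ ≈ 1.244.
p = a·p₁ + b·p₂ ≈ (0.060, 0.862, 0.504); φ = arcsin(p_z) ≈ 30.27°, λ = atan2(p_y, p_x) ≈ 86.03°.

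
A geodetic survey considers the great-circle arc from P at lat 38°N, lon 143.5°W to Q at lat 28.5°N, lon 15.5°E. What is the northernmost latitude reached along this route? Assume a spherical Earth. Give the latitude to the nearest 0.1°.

The great circle lies in the plane with unit normal n̂ = (p₁ × p₂)/|p₁ × p₂|.
Here n̂_z ≈ +0.265; the vertex latitude is φ_max = arccos|n̂_z| ≈ 74.6°.
Check via Clairaut: cos φ_max = |cos φ₁| · sin C = cos(38.0°)·sin(19.7°) ≈ 0.265, again giving ≈ 74.6°.

≈ 74.6°N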